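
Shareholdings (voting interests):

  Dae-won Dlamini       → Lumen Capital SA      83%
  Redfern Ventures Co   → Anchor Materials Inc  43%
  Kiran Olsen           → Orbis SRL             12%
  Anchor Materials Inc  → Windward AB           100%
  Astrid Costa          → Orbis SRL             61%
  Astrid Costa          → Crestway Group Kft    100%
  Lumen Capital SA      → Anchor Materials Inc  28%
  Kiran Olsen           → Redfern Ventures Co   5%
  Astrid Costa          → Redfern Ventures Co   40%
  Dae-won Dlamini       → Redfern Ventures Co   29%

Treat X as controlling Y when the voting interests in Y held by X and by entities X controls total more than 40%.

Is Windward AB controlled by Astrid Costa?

Astrid holds 61% of Orbis, so Astrid controls Orbis.
Astrid holds 100% of Crestway, so Astrid controls Crestway.
Neither Astrid nor any entity Astrid controls holds any voting interest in Windward.
So Astrid does not control Windward.

No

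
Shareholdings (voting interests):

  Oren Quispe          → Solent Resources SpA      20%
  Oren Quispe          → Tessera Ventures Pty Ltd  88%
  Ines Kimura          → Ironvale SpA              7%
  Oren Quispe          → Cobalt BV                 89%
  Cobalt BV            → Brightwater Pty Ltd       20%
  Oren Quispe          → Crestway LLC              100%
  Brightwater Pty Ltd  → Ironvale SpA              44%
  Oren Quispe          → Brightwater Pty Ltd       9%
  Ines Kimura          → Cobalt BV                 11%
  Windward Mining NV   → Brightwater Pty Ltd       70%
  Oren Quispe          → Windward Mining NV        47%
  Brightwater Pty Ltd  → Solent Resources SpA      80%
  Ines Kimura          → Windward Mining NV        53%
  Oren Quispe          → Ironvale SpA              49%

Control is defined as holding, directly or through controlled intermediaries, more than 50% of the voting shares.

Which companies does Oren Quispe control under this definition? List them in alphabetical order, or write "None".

Cobalt BV, Crestway LLC, Tessera Ventures Pty Ltd

Oren holds 89% of Cobalt, so Oren controls Cobalt.
Oren holds 100% of Crestway, so Oren controls Crestway.
Oren holds 88% of Tessera, so Oren controls Tessera.
No other company's threshold is met.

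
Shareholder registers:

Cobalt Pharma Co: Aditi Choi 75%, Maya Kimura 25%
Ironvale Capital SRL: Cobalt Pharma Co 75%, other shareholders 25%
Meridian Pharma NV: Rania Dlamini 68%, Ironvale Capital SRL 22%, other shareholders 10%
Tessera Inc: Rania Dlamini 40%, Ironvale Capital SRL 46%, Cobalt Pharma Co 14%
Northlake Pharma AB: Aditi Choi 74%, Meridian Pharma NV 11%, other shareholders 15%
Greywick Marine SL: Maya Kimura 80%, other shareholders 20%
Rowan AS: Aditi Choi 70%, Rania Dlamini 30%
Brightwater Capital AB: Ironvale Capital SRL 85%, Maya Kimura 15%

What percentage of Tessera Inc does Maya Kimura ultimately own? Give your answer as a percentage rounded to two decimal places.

12.13%

Maya reaches Tessera along 2 paths.
Via Cobalt → Ironvale: 25% × 75% × 46% = 8.625%.
Via Cobalt: 25% × 14% = 3.5%.
Total: 8.625% + 3.5% = 12.125%.
Rounded: 12.13%.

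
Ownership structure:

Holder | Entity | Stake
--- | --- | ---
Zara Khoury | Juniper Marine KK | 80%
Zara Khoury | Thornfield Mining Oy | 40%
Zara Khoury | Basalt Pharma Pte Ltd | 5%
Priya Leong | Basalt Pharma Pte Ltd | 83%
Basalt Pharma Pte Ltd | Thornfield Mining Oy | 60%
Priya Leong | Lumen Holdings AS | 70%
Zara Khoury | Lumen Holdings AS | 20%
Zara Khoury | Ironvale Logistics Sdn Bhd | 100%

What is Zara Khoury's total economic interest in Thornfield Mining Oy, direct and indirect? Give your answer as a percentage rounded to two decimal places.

43.00%

Zara reaches Thornfield along 2 paths.
Direct stake: 40% = 40%.
Via Basalt: 5% × 60% = 3%.
Total: 40% + 3% = 43%.
Rounded: 43.00%.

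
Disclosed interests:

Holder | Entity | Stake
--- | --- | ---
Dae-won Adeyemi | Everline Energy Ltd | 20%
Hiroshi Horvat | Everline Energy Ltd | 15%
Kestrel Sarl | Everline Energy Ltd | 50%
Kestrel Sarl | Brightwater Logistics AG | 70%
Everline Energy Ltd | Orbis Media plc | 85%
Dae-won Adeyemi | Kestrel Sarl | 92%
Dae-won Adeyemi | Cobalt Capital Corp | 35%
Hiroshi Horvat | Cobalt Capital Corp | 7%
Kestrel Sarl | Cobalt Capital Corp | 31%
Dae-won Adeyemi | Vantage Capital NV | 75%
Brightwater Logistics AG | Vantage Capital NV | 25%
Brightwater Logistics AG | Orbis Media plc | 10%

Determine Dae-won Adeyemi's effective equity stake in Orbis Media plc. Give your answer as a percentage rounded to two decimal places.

62.54%

Dae-won reaches Orbis along 3 paths.
Via Kestrel → Brightwater: 92% × 70% × 10% = 6.44%.
Via Everline: 20% × 85% = 17%.
Via Kestrel → Everline: 92% × 50% × 85% = 39.1%.
Total: 6.44% + 17% + 39.1% = 62.54%.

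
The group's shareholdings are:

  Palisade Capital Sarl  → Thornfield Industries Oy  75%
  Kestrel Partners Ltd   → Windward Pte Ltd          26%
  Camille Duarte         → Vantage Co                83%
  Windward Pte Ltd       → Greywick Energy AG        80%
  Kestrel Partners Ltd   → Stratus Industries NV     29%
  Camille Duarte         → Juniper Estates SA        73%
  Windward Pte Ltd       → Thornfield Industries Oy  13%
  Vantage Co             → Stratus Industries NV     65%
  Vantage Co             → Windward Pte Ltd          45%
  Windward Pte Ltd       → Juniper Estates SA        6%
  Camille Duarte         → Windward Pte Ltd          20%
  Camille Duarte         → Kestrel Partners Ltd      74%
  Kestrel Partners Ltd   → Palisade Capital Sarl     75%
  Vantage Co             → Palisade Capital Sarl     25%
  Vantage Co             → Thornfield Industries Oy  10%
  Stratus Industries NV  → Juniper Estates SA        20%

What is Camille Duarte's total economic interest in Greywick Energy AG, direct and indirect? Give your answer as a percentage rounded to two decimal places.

Camille reaches Greywick along 3 paths.
Via Windward: 20% × 80% = 16%.
Via Vantage → Windward: 83% × 45% × 80% = 29.88%.
Via Kestrel → Windward: 74% × 26% × 80% = 15.392%.
Total: 16% + 29.88% + 15.392% = 61.272%.
Rounded: 61.27%.

61.27%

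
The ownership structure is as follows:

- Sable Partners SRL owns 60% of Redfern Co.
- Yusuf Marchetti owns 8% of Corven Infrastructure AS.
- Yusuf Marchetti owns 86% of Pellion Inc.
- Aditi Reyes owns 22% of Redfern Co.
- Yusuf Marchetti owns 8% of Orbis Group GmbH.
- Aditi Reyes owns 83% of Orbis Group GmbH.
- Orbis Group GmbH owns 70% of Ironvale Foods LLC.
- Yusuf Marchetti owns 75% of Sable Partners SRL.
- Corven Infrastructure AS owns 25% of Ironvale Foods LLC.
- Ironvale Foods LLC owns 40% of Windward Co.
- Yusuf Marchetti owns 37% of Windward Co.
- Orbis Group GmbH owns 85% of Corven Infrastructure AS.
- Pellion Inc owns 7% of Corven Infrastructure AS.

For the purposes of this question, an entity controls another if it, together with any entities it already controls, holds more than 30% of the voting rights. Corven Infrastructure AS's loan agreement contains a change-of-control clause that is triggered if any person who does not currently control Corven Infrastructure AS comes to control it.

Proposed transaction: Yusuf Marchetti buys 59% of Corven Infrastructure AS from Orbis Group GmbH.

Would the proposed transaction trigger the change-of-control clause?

The purchase adds only to Yusuf's holdings (Orbis's stake shrinks), so Yusuf is the only person who could newly come to control Corven.
Yusuf holds 86% of Pellion, so Yusuf controls Pellion.
Yusuf holds 75% of Sable, so Yusuf controls Sable.
Sable holds 60% of Redfern, so Yusuf controls Redfern.
Yusuf holds 37% of Windward, so Yusuf controls Windward.
In Corven, Yusuf's side holds only 8% + 7% = 15%, not > 30%.
So before the transaction, Yusuf does not control Corven.
After the purchase, Yusuf's direct stake in Corven rises to 8% + 59% = 67%, and Orbis's stake falls to 26%.
Yusuf and Pellion together hold 67% + 7% = 74% of Corven, so Yusuf controls Corven.
Yusuf did not control Corven before and does after, so the clause is triggered.

Yes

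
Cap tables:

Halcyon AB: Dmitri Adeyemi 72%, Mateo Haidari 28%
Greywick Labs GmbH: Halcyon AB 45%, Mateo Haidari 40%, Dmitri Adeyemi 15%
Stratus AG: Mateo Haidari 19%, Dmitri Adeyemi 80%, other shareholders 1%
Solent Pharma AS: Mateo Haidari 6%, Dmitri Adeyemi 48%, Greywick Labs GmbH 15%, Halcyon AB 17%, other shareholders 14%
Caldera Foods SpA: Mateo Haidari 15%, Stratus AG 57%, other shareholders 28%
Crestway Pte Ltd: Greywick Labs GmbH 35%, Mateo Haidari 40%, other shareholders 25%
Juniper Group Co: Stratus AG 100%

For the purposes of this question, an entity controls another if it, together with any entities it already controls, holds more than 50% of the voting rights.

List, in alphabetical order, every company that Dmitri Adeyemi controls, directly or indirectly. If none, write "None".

Dmitri holds 72% of Halcyon, so Dmitri controls Halcyon.
Halcyon and Dmitri together hold 45% + 15% = 60% of Greywick, so Dmitri controls Greywick.
Dmitri holds 80% of Stratus, so Dmitri controls Stratus.
Dmitri and Greywick and Halcyon together hold 48% + 15% + 17% = 80% of Solent, so Dmitri controls Solent.
Stratus holds 57% of Caldera, so Dmitri controls Caldera.
Stratus holds 100% of Juniper, so Dmitri controls Juniper.
No other company's threshold is met.

Caldera Foods SpA, Greywick Labs GmbH, Halcyon AB, Juniper Group Co, Solent Pharma AS, Stratus AG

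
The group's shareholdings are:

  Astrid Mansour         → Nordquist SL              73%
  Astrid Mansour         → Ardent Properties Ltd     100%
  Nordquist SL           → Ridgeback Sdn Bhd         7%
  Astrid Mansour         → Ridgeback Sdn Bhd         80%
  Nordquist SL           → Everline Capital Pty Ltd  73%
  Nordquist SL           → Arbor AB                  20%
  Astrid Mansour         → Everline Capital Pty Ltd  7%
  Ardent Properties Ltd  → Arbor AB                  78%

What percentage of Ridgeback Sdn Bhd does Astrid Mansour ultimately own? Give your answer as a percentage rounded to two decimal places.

Astrid reaches Ridgeback along 2 paths.
Direct stake: 80% = 80%.
Via Nordquist: 73% × 7% = 5.11%.
Total: 80% + 5.11% = 85.11%.

85.11%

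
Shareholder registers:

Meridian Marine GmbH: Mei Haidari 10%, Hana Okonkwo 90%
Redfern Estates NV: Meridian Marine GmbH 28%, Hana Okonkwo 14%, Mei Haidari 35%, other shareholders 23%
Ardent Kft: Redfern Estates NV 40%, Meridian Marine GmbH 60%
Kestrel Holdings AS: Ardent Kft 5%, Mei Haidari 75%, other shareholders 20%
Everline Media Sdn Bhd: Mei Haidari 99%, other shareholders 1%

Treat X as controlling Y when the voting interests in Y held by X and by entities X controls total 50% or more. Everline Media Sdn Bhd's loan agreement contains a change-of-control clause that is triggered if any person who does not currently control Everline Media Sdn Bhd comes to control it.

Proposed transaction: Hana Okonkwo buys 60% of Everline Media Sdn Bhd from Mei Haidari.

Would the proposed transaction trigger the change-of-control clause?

Yes

The purchase adds only to Hana's holdings (Mei's stake shrinks), so Hana is the only person who could newly come to control Everline.
Hana holds 90% of Meridian, so Hana controls Meridian.
Meridian holds 60% of Ardent, so Hana controls Ardent.
Neither Hana nor any entity Hana controls holds any voting interest in Everline.
So before the transaction, Hana does not control Everline.
After the purchase, Hana holds 60% of Everline directly, and Mei's stake falls to 39%.
Hana holds 60% of Everline, so Hana controls Everline.
Hana did not control Everline before and does after, so the clause is triggered.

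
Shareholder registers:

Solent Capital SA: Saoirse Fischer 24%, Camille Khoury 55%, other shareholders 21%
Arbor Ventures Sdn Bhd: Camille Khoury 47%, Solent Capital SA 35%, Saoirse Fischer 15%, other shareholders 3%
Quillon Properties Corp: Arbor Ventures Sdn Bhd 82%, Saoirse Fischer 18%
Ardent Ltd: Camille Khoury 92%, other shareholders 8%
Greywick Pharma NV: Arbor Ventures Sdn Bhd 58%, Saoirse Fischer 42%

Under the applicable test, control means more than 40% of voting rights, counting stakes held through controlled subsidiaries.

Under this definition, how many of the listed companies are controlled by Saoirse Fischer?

Saoirse holds 42% of Greywick, so Saoirse controls Greywick.
No other company's threshold is met.
Saoirse controls 1 company.

1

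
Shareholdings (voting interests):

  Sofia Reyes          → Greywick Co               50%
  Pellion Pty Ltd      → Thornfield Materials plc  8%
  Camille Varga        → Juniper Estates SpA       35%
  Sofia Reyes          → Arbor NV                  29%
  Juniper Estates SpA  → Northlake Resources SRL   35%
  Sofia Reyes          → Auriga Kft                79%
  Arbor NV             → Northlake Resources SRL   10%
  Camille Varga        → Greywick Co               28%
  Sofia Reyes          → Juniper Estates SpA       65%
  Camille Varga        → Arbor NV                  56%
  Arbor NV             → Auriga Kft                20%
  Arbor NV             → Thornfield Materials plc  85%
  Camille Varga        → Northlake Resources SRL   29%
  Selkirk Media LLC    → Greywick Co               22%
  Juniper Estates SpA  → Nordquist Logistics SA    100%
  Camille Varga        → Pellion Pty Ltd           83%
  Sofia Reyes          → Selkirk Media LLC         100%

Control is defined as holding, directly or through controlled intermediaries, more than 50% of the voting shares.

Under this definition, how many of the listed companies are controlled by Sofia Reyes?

Sofia holds 65% of Juniper, so Sofia controls Juniper.
Sofia holds 79% of Auriga, so Sofia controls Auriga.
Sofia holds 100% of Selkirk, so Sofia controls Selkirk.
Juniper holds 100% of Nordquist, so Sofia controls Nordquist.
Sofia and Selkirk together hold 50% + 22% = 72% of Greywick, so Sofia controls Greywick.
No other company's threshold is met.
Sofia controls 5 companies.

5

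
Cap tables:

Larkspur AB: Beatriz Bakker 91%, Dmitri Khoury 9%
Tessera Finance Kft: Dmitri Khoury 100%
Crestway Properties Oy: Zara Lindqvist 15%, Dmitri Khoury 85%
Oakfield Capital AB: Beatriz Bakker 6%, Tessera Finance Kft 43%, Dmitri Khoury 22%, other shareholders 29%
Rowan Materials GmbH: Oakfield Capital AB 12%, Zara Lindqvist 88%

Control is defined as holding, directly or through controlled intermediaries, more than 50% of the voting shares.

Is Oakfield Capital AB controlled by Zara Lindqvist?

No

Zara holds 88% of Rowan, so Zara controls Rowan.
Neither Zara nor any entity Zara controls holds any voting interest in Oakfield.
So Zara does not control Oakfield.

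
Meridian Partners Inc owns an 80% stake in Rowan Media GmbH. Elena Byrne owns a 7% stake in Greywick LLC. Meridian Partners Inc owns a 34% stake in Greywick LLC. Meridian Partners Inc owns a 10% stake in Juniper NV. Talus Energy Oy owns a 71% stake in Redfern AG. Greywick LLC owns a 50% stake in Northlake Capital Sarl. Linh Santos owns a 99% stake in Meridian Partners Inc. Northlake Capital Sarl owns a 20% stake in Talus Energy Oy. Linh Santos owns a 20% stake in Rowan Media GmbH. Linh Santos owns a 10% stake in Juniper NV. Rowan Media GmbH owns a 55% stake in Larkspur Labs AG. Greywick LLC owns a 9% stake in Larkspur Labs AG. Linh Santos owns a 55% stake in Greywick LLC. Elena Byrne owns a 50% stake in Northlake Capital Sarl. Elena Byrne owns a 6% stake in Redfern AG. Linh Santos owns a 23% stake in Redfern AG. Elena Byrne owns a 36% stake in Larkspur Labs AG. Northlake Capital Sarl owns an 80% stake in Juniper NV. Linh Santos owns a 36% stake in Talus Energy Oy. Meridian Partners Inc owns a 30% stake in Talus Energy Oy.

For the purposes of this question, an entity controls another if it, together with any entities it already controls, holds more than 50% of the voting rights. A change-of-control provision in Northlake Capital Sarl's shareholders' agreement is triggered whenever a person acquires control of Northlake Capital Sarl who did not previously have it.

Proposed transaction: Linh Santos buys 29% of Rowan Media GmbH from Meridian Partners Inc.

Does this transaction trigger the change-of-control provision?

The purchase adds only to Linh's holdings (Meridian's stake shrinks), so Linh is the only person who could newly come to control Northlake.
Linh holds 99% of Meridian, so Linh controls Meridian.
Meridian and Linh together hold 34% + 55% = 89% of Greywick, so Linh controls Greywick.
Meridian and Linh together hold 80% + 20% = 100% of Rowan, so Linh controls Rowan.
Greywick and Rowan together hold 9% + 55% = 64% of Larkspur, so Linh controls Larkspur.
Meridian and Linh together hold 30% + 36% = 66% of Talus, so Linh controls Talus.
Linh and Talus together hold 23% + 71% = 94% of Redfern, so Linh controls Redfern.
In Northlake, Linh's side holds only 50%, not > 50%.
So before the transaction, Linh does not control Northlake.
After the purchase, Linh's direct stake in Rowan rises to 20% + 29% = 49%, and Meridian's stake falls to 51%.
Meridian and Linh together hold 51% + 49% = 100% of Rowan, so Linh controls Rowan.
After the transaction, Linh's side holds 50% of Northlake, not > 50%, so Linh still does not control Northlake.
No new person acquires control, so the clause is not triggered.

No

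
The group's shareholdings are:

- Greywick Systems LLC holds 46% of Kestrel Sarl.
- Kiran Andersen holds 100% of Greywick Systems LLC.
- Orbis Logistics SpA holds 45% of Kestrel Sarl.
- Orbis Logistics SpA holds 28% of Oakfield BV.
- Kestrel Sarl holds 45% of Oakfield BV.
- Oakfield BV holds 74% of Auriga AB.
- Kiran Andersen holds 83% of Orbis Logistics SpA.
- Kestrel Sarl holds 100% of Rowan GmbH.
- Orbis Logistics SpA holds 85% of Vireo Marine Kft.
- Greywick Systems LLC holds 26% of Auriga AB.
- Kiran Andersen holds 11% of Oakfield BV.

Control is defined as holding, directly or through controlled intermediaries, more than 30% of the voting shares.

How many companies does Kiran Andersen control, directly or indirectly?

Kiran holds 100% of Greywick, so Kiran controls Greywick.
Kiran holds 83% of Orbis, so Kiran controls Orbis.
Greywick and Orbis together hold 46% + 45% = 91% of Kestrel, so Kiran controls Kestrel.
Kestrel and Orbis and Kiran together hold 45% + 28% + 11% = 84% of Oakfield, so Kiran controls Oakfield.
Orbis holds 85% of Vireo, so Kiran controls Vireo.
Greywick and Oakfield together hold 26% + 74% = 100% of Auriga, so Kiran controls Auriga.
Kestrel holds 100% of Rowan, so Kiran controls Rowan.
Kiran controls 7 companies.

7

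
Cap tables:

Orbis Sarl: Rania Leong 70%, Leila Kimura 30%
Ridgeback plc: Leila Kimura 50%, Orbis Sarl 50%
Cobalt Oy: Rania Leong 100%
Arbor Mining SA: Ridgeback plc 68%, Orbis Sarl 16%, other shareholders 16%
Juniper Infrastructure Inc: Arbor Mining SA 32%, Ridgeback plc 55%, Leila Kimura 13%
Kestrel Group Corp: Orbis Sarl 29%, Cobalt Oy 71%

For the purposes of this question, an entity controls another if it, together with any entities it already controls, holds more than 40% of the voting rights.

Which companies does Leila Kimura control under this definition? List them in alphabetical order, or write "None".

Arbor Mining SA, Juniper Infrastructure Inc, Ridgeback plc

Leila holds 50% of Ridgeback, so Leila controls Ridgeback.
Ridgeback holds 68% of Arbor, so Leila controls Arbor.
Arbor and Ridgeback and Leila together hold 32% + 55% + 13% = 100% of Juniper, so Leila controls Juniper.
No other company's threshold is met.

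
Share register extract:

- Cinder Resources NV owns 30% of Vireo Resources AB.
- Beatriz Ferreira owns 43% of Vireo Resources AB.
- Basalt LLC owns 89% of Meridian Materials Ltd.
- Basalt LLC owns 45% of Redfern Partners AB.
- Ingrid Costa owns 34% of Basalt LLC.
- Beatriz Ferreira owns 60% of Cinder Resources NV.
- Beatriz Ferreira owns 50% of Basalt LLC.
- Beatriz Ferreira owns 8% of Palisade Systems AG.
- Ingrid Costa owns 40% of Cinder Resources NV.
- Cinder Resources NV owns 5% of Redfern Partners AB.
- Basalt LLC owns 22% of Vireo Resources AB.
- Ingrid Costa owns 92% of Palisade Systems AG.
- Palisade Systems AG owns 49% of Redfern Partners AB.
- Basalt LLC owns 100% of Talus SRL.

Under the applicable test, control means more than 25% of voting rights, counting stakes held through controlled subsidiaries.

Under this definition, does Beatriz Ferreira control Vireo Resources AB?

Yes

Beatriz holds 60% of Cinder, so Beatriz controls Cinder.
Beatriz holds 50% of Basalt, so Beatriz controls Basalt.
Basalt and Beatriz and Cinder together hold 22% + 43% + 30% = 95% of Vireo, so Beatriz controls Vireo.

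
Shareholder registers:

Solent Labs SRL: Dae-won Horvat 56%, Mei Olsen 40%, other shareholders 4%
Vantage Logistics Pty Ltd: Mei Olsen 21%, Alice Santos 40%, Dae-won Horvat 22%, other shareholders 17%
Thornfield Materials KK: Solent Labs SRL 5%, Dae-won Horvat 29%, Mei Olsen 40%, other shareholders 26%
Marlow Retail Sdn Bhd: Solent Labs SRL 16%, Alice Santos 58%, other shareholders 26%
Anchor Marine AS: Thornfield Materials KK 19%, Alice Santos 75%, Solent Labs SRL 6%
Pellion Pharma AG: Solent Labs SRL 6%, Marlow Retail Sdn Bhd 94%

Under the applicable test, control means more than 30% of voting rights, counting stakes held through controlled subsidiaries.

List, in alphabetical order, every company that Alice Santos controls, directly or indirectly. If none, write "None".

Anchor Marine AS, Marlow Retail Sdn Bhd, Pellion Pharma AG, Vantage Logistics Pty Ltd

Alice holds 40% of Vantage, so Alice controls Vantage.
Alice holds 58% of Marlow, so Alice controls Marlow.
Alice holds 75% of Anchor, so Alice controls Anchor.
Marlow holds 94% of Pellion, so Alice controls Pellion.
No other company's threshold is met.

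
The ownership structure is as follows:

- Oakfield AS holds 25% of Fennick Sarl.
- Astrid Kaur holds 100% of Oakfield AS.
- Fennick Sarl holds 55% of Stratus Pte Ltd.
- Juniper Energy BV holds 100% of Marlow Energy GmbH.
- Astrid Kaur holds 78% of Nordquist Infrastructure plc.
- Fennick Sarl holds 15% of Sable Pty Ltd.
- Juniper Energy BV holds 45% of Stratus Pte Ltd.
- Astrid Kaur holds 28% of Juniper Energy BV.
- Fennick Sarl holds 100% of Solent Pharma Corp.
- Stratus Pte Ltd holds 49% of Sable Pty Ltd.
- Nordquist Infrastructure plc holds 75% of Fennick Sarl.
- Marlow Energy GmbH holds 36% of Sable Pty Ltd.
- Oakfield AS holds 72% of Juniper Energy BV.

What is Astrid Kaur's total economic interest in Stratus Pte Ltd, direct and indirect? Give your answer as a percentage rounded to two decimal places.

Astrid reaches Stratus along 4 paths.
Via Nordquist → Fennick: 78% × 75% × 55% = 32.175%.
Via Oakfield → Fennick: 100% × 25% × 55% = 13.75%.
Via Oakfield → Juniper: 100% × 72% × 45% = 32.4%.
Via Juniper: 28% × 45% = 12.6%.
Total: 32.175% + 13.75% + 32.4% + 12.6% = 90.925%.
Rounded: 90.93%.

90.93%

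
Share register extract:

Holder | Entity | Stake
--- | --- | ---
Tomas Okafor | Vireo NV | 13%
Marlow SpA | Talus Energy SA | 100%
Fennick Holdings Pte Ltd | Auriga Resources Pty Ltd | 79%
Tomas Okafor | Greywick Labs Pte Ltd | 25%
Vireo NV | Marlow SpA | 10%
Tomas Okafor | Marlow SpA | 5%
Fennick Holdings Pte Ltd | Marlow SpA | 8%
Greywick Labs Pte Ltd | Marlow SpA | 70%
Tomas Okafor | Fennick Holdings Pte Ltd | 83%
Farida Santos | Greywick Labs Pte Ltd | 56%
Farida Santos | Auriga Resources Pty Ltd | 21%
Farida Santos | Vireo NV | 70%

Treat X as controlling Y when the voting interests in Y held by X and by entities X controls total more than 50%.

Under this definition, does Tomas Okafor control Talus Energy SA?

No

Tomas holds 83% of Fennick, so Tomas controls Fennick.
Fennick holds 79% of Auriga, so Tomas controls Auriga.
Neither Tomas nor any entity Tomas controls holds any voting interest in Talus.
So Tomas does not control Talus.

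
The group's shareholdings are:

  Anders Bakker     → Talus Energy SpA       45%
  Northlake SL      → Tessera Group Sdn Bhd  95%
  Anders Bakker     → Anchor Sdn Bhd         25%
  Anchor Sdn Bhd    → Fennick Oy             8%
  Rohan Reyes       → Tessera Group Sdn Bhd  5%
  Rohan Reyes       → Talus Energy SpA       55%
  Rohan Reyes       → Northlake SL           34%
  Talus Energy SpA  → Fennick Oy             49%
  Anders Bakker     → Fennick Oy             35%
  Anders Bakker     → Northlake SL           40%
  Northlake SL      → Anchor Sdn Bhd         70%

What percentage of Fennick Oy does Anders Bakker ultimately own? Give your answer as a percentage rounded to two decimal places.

61.29%

Anders reaches Fennick along 4 paths.
Via Talus: 45% × 49% = 22.05%.
Direct stake: 35% = 35%.
Via Anchor: 25% × 8% = 2%.
Via Northlake → Anchor: 40% × 70% × 8% = 2.24%.
Total: 22.05% + 35% + 2% + 2.24% = 61.29%.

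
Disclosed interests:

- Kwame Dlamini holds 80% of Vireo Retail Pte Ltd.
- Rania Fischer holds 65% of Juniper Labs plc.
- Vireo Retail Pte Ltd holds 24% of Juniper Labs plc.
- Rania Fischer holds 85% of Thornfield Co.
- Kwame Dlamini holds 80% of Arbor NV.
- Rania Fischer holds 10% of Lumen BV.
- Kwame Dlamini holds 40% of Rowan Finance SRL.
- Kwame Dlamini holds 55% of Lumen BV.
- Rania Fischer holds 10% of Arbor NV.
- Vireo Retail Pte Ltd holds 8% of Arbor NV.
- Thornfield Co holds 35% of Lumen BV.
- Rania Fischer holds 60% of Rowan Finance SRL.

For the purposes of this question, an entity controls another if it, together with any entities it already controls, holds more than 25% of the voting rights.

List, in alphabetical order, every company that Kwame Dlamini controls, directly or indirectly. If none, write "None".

Arbor NV, Lumen BV, Rowan Finance SRL, Vireo Retail Pte Ltd

Kwame holds 40% of Rowan, so Kwame controls Rowan.
Kwame holds 80% of Vireo, so Kwame controls Vireo.
Kwame holds 55% of Lumen, so Kwame controls Lumen.
Vireo and Kwame together hold 8% + 80% = 88% of Arbor, so Kwame controls Arbor.
No other company's threshold is met.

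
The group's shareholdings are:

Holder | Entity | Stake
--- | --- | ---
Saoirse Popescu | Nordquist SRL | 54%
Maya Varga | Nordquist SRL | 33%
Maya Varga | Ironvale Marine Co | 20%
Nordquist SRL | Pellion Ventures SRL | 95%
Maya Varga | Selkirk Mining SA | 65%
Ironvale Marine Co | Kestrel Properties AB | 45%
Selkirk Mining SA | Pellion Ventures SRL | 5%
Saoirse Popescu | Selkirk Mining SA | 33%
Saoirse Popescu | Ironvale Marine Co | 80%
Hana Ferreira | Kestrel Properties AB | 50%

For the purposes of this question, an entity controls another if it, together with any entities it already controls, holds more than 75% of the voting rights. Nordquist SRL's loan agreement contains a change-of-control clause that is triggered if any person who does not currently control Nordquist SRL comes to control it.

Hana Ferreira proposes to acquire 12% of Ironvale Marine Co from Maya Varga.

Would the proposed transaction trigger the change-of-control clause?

No

The purchase adds only to Hana's holdings (Maya's stake shrinks), so Hana is the only person who could newly come to control Nordquist.
Hana's largest direct stake is 50% in Kestrel, which does not meet the threshold, so Hana controls no company.
Neither Hana nor any entity Hana controls holds any voting interest in Nordquist.
So before the transaction, Hana does not control Nordquist.
After the purchase, Hana holds 12% of Ironvale directly, and Maya's stake falls to 8%.
Hana's side now holds 12% of Ironvale, not > 75%, so Hana still does not control Ironvale.
After the transaction, neither Hana nor any entity Hana controls holds a voting interest in Nordquist, so Hana still does not control it.
No new person acquires control, so the clause is not triggered.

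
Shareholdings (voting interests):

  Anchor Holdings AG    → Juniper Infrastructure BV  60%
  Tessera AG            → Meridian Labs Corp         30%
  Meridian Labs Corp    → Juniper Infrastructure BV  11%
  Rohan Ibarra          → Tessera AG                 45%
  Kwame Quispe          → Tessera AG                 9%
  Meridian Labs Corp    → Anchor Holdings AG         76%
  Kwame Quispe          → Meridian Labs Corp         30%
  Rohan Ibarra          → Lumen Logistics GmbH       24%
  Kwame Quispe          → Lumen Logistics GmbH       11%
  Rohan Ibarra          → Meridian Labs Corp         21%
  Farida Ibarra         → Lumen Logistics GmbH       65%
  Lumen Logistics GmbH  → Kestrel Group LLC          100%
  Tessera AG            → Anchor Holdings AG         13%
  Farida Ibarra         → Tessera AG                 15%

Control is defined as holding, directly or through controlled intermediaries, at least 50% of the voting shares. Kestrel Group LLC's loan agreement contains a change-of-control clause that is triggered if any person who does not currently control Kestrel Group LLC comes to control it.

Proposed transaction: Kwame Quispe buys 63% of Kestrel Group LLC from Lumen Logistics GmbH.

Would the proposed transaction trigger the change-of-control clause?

The purchase adds only to Kwame's holdings (Lumen's stake shrinks), so Kwame is the only person who could newly come to control Kestrel.
Kwame's largest direct stake is 30% in Meridian, which does not meet the threshold, so Kwame controls no company.
Neither Kwame nor any entity Kwame controls holds any voting interest in Kestrel.
So before the transaction, Kwame does not control Kestrel.
After the purchase, Kwame holds 63% of Kestrel directly, and Lumen's stake falls to 37%.
Kwame holds 63% of Kestrel, so Kwame controls Kestrel.
Kwame did not control Kestrel before and does after, so the clause is triggered.

Yes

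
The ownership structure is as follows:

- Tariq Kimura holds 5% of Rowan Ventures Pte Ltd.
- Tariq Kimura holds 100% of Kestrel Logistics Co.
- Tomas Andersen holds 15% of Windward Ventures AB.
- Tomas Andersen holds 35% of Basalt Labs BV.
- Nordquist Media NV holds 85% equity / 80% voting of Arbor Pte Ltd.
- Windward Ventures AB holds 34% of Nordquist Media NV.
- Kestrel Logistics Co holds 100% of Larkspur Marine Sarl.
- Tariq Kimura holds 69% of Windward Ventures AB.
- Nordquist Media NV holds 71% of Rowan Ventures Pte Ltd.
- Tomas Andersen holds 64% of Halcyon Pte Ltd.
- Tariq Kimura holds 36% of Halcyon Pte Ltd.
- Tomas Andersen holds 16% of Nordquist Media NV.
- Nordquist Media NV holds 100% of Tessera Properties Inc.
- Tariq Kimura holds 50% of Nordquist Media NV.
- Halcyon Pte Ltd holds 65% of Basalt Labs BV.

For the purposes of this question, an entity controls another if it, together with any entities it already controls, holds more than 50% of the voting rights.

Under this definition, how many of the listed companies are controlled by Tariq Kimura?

7

Tariq holds 69% of Windward, so Tariq controls Windward.
Tariq and Windward together hold 50% + 34% = 84% of Nordquist, so Tariq controls Nordquist.
Tariq holds 100% of Kestrel, so Tariq controls Kestrel.
Tariq and Nordquist together hold 5% + 71% = 76% of Rowan, so Tariq controls Rowan.
Nordquist holds 80% of Arbor, so Tariq controls Arbor.
Kestrel holds 100% of Larkspur, so Tariq controls Larkspur.
Nordquist holds 100% of Tessera, so Tariq controls Tessera.
No other company's threshold is met.
Tariq controls 7 companies.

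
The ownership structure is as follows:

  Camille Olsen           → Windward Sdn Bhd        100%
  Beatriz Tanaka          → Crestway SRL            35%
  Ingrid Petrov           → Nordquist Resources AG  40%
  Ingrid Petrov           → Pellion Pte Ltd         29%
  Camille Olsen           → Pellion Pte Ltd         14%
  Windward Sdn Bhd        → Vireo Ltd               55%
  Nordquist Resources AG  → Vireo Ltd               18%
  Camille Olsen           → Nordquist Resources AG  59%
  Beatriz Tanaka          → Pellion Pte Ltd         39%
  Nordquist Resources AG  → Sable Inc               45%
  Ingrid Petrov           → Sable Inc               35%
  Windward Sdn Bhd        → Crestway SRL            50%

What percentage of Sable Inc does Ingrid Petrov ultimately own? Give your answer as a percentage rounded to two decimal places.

53.00%

Ingrid reaches Sable along 2 paths.
Direct stake: 35% = 35%.
Via Nordquist: 40% × 45% = 18%.
Total: 35% + 18% = 53%.
Rounded: 53.00%.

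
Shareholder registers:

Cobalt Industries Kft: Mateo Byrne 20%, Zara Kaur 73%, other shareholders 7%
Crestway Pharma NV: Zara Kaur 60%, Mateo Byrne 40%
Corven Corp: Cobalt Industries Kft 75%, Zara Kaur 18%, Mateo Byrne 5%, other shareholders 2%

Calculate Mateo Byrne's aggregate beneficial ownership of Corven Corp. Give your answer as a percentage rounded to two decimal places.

Mateo reaches Corven along 2 paths.
Via Cobalt: 20% × 75% = 15%.
Direct stake: 5% = 5%.
Total: 15% + 5% = 20%.
Rounded: 20.00%.

20.00%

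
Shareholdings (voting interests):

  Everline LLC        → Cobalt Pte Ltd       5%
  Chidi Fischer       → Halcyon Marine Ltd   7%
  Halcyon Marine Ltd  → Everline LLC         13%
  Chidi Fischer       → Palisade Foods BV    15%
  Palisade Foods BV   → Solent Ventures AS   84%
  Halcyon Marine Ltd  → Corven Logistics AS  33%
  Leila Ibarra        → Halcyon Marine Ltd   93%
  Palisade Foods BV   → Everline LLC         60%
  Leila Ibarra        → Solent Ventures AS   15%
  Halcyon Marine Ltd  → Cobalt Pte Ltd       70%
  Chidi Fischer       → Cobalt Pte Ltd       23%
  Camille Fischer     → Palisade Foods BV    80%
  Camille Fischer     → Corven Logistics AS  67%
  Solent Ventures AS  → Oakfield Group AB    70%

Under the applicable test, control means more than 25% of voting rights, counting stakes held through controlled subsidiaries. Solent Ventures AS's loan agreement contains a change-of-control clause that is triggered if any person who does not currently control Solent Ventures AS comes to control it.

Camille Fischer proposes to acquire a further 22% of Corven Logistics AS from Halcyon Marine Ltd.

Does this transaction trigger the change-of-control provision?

The purchase adds only to Camille's holdings (Halcyon's stake shrinks), so Camille is the only person who could newly come to control Solent.
Camille holds 80% of Palisade, so Camille controls Palisade.
Palisade holds 84% of Solent, so Camille controls Solent.
So Camille already controls Solent before the transaction.
After the purchase, Camille's direct stake in Corven rises to 67% + 22% = 89%, and Halcyon's stake falls to 11%.
Camille controlled Solent already, so this is not a new person acquiring control; every other person's position is unchanged or reduced.
No new person acquires control, so the clause is not triggered.

No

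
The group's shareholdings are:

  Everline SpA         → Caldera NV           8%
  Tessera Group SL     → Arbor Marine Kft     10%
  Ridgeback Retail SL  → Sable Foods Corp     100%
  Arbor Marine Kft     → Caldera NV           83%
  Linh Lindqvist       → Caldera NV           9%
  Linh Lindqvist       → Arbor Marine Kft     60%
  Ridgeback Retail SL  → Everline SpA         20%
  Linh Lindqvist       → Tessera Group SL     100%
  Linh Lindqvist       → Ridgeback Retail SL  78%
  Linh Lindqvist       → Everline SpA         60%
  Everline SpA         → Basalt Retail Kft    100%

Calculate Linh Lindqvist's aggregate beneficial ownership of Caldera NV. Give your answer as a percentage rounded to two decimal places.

73.15%

Linh reaches Caldera along 5 paths.
Direct stake: 9% = 9%.
Via Tessera → Arbor: 100% × 10% × 83% = 8.3%.
Via Arbor: 60% × 83% = 49.8%.
Via Ridgeback → Everline: 78% × 20% × 8% = 1.248%.
Via Everline: 60% × 8% = 4.8%.
Total: 9% + 8.3% + 49.8% + 1.248% + 4.8% = 73.148%.
Rounded: 73.15%.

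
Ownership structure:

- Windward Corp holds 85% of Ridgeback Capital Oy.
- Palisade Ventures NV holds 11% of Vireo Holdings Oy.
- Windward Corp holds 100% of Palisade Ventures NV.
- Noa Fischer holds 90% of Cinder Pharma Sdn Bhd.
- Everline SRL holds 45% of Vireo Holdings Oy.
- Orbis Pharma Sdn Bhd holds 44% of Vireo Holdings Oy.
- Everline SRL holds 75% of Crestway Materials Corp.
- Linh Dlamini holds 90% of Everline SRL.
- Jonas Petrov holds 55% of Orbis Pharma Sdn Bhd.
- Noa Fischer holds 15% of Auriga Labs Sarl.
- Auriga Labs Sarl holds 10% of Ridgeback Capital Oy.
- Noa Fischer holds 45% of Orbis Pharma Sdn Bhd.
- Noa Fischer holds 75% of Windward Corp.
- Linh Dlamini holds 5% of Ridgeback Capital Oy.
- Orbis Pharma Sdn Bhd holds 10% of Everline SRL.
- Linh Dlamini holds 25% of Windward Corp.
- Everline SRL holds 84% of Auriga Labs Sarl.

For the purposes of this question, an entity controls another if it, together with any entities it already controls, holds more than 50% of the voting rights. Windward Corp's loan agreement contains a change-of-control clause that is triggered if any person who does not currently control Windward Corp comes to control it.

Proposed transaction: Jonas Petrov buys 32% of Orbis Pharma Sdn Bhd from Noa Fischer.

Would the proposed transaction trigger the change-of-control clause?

No

The purchase adds only to Jonas's holdings (Noa's stake shrinks), so Jonas is the only person who could newly come to control Windward.
Jonas holds 55% of Orbis, so Jonas controls Orbis.
Neither Jonas nor any entity Jonas controls holds any voting interest in Windward.
So before the transaction, Jonas does not control Windward.
After the purchase, Jonas's direct stake in Orbis rises to 55% + 32% = 87%, and Noa's stake falls to 13%.
Jonas holds 87% of Orbis, so Jonas controls Orbis.
After the transaction, neither Jonas nor any entity Jonas controls holds a voting interest in Windward, so Jonas still does not control it.
No new person acquires control, so the clause is not triggered.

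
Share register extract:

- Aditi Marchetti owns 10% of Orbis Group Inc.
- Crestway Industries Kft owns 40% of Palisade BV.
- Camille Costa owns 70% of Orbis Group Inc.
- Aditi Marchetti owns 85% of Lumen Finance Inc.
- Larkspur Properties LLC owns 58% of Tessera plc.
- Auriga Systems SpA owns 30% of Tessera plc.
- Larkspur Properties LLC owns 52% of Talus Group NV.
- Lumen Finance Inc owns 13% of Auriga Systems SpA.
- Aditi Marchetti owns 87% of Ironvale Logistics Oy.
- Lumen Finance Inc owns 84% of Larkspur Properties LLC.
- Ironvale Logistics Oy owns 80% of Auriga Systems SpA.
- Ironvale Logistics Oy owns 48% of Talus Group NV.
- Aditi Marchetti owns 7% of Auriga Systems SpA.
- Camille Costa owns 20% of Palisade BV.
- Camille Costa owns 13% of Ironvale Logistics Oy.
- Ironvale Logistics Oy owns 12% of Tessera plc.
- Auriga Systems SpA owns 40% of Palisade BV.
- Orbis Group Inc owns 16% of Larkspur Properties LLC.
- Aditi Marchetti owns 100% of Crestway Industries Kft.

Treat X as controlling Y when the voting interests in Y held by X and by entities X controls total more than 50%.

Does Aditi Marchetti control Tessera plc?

Aditi holds 87% of Ironvale, so Aditi controls Ironvale.
Aditi holds 85% of Lumen, so Aditi controls Lumen.
Ironvale and Aditi and Lumen together hold 80% + 7% + 13% = 100% of Auriga, so Aditi controls Auriga.
Lumen holds 84% of Larkspur, so Aditi controls Larkspur.
Ironvale and Auriga and Larkspur together hold 12% + 30% + 58% = 100% of Tessera, so Aditi controls Tessera.

Yes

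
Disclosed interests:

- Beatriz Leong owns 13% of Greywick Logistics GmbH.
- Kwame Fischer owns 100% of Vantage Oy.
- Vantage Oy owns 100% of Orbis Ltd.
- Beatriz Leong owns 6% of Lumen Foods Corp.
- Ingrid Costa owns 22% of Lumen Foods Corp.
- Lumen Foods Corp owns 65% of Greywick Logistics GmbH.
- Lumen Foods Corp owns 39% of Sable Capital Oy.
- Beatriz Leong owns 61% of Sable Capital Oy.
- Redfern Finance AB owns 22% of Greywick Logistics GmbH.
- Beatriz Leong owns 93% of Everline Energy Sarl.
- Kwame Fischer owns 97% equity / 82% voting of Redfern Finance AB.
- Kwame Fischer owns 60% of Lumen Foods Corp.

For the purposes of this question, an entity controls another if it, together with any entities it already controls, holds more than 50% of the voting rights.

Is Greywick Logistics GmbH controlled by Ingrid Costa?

No

Ingrid's largest direct stake is 22% in Lumen, which does not meet the threshold, so Ingrid controls no company.
Neither Ingrid nor any entity Ingrid controls holds any voting interest in Greywick.
So Ingrid does not control Greywick.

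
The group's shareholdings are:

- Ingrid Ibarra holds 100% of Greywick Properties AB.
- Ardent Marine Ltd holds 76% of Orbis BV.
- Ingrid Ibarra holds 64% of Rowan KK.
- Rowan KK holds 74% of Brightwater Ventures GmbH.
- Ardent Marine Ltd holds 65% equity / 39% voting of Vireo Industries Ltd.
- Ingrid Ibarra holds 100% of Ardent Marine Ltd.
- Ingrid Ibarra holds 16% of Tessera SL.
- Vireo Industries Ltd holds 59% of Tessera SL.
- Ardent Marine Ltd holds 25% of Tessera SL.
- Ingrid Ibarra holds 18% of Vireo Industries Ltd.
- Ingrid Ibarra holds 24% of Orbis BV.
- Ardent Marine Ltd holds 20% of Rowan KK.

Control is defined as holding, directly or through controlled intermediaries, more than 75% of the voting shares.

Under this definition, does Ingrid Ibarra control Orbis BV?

Ingrid holds 100% of Ardent, so Ingrid controls Ardent.
Ardent and Ingrid together hold 76% + 24% = 100% of Orbis, so Ingrid controls Orbis.

Yes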